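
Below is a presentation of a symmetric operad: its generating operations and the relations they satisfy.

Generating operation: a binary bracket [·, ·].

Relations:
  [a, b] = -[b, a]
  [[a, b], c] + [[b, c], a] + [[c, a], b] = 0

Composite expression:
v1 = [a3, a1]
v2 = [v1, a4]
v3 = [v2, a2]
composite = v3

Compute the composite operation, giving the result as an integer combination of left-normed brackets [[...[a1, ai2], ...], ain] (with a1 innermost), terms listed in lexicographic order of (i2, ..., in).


-[[[a1, a3], a4], a2]

Left-normed coefficients sit on the a1-initial expansion words.
Composite bracket: [[[a3, a1], a4], a2]
The bracket unfolds into 8 signed words via [a, b] = ab - ba (2^3 = 8).
Collect the words opening with a1:
  from a1a3a4a2, sign -1: term -[[[a1, a3], a4], a2]


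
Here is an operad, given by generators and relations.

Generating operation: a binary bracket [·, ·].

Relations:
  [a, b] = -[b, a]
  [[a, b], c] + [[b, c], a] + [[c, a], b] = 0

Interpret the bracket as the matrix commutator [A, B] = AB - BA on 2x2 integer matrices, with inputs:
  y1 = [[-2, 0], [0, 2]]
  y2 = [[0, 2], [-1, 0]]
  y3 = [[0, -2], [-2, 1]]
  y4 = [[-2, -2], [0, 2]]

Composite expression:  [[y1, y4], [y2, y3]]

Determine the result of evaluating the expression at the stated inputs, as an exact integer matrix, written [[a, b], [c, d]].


[y1, y4] = [[0, 8], [0, 0]]
[y2, y3] = [[-6, 2], [1, 6]]
[[y1, y4], [y2, y3]] = [[8, 96], [0, -8]]

[[8, 96], [0, -8]]


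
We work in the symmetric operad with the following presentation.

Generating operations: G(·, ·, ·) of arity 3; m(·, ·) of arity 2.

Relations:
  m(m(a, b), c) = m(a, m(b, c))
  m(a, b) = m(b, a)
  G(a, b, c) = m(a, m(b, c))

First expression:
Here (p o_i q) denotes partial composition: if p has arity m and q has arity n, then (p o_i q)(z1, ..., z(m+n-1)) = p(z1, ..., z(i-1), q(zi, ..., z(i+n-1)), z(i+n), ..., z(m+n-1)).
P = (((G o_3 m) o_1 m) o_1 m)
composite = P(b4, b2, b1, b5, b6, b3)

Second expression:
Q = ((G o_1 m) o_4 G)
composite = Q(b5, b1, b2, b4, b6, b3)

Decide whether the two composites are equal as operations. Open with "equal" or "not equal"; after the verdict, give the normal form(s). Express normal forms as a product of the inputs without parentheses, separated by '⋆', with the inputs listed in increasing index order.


equal; the common form is b1 ⋆ b2 ⋆ b3 ⋆ b4 ⋆ b5 ⋆ b6

In normal form, the first expression is b1 ⋆ b2 ⋆ b3 ⋆ b4 ⋆ b5 ⋆ b6
In normal form, the second expression is b1 ⋆ b2 ⋆ b3 ⋆ b4 ⋆ b5 ⋆ b6
The normal forms match — equal.


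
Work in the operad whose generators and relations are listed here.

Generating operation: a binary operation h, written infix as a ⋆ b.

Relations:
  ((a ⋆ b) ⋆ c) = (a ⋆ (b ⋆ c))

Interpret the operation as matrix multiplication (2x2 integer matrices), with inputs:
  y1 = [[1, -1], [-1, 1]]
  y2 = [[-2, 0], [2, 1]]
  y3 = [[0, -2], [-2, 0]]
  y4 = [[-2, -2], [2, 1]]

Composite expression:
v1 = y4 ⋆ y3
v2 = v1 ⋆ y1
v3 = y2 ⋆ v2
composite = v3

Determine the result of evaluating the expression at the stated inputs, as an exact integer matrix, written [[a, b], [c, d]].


[[0, 0], [2, -2]]

(y4 ⋆ y3) = [[4, 4], [-2, -4]]
((y4 ⋆ y3) ⋆ y1) = [[0, 0], [2, -2]]
(y2 ⋆ ((y4 ⋆ y3) ⋆ y1)) = [[0, 0], [2, -2]]


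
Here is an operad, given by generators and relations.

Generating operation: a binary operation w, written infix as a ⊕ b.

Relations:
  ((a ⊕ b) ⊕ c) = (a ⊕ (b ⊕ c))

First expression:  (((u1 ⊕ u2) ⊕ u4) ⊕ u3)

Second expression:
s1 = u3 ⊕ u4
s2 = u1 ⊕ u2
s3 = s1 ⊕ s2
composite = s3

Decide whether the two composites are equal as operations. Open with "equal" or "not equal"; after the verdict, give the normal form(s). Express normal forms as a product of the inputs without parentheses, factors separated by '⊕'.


not equal — first u1 ⊕ u2 ⊕ u4 ⊕ u3, second u3 ⊕ u4 ⊕ u1 ⊕ u2


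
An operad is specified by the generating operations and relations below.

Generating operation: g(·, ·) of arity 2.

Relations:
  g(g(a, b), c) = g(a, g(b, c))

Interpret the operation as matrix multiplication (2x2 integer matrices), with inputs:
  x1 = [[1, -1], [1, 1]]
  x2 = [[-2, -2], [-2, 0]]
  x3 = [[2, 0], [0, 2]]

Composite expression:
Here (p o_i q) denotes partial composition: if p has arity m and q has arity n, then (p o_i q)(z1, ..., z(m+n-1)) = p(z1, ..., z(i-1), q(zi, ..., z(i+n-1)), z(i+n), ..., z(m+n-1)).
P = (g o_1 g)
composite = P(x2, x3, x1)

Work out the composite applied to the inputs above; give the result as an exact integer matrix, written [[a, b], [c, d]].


[[-8, 0], [-4, 4]]


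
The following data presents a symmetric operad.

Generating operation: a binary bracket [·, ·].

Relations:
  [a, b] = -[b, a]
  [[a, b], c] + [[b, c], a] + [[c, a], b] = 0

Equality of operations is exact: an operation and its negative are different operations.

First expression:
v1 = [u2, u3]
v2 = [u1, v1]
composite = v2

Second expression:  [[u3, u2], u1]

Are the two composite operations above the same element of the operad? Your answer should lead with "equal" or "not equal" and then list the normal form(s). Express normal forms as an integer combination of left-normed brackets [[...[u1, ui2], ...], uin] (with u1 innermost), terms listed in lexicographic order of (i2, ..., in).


equal; both compose to [[u1, u2], u3] - [[u1, u3], u2]

The first expression reduces to [[u1, u2], u3] - [[u1, u3], u2]
The second expression reduces to [[u1, u2], u3] - [[u1, u3], u2]
The normal forms match — equal.


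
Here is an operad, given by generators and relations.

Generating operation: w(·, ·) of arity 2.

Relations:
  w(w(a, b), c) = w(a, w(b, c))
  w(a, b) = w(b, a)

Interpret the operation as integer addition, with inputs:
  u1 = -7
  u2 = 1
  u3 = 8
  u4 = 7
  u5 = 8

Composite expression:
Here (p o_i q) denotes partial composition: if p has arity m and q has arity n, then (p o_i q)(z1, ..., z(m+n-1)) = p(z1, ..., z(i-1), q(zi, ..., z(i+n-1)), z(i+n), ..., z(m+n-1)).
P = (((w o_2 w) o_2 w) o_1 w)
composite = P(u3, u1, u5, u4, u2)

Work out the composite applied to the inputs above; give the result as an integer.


17

w(u3, u1) = 1
w(u5, u4) = 15
w(w(u5, u4), u2) = 16
w(w(u3, u1), w(w(u5, u4), u2)) = 17


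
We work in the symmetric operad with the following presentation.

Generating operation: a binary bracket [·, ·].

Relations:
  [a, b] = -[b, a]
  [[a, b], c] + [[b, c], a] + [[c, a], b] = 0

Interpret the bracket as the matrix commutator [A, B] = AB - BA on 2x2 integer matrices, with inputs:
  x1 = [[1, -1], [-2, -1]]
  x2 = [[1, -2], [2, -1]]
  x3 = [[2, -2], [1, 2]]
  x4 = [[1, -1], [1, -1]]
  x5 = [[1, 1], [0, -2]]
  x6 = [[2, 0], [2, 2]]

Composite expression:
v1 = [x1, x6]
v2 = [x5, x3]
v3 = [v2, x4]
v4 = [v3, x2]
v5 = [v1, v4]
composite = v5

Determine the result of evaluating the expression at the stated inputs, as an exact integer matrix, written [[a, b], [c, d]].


[[64, -64], [48, -64]]

[x1, x6] = [[-2, 0], [-4, 2]]
[x5, x3] = [[1, -6], [-3, -1]]
[[x5, x3], x4] = [[-9, 10], [-8, 9]]
[[[x5, x3], x4], x2] = [[4, 16], [20, -4]]
[[x1, x6], [[[x5, x3], x4], x2]] = [[64, -64], [48, -64]]


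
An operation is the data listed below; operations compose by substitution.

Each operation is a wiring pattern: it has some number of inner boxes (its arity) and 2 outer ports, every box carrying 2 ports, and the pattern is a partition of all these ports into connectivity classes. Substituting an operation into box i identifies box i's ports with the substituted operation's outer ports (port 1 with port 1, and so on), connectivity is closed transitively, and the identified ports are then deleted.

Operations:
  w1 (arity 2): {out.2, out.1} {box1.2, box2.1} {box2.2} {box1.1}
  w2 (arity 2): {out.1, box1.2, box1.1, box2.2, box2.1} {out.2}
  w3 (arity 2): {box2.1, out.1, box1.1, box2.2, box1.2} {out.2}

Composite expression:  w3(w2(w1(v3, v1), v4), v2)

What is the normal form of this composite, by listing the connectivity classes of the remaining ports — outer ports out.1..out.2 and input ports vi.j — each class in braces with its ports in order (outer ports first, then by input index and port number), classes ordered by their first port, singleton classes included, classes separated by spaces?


Connectivity passes through glued w3-boundaries; trace each wire chain.
after w1, the pattern on (v3, v1) reads {out.1, out.2} {v1.1, v3.2} {v1.2} {v3.1} (out.j = its outer ports)
after w2, the pattern on (v3, v1, v4) reads {out.1, v4.1, v4.2} {out.2} {v1.1, v3.2} {v1.2} {v3.1} (out.j = its outer ports)
after w3, the pattern on (v3, v1, v4, v2) reads {out.1, v2.1, v2.2, v4.1, v4.2} {out.2} {v1.1, v3.2} {v1.2} {v3.1} (out.j = its outer ports)

{out.1, v2.1, v2.2, v4.1, v4.2} {out.2} {v1.1, v3.2} {v1.2} {v3.1}


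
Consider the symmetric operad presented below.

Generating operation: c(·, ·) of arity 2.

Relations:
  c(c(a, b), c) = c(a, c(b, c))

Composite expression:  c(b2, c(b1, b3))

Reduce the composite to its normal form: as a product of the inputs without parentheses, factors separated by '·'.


b2 · b1 · b3

Key point: c is associative — brackets drop, the b-order remains.
c(b1, b3) collapses to b1 · b3
c(b2, c(b1, b3)) collapses to b2 · b1 · b3


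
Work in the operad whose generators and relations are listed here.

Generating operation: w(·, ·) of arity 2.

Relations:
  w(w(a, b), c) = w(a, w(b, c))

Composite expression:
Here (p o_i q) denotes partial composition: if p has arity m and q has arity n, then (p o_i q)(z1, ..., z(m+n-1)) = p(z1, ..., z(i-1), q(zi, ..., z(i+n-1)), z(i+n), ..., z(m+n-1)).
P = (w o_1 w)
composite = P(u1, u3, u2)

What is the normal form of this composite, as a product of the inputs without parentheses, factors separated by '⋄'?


Every regrouping of w is equal, so read the u-inputs in written order.
w(u1, u3) collapses to u1 ⋄ u3
w(w(u1, u3), u2) collapses to u1 ⋄ u3 ⋄ u2

u1 ⋄ u3 ⋄ u2


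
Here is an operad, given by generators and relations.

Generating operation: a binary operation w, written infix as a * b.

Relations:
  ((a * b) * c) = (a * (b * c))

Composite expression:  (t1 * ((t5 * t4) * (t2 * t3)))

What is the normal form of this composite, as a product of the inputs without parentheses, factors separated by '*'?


t1 * t5 * t4 * t2 * t3

The w-tree's shape is irrelevant; the t-reading-order decides.
(t5 * t4) spells out as t5 * t4
(t2 * t3) spells out as t2 * t3
((t5 * t4) * (t2 * t3)) spells out as t5 * t4 * t2 * t3
(t1 * ((t5 * t4) * (t2 * t3))) spells out as t1 * t5 * t4 * t2 * t3


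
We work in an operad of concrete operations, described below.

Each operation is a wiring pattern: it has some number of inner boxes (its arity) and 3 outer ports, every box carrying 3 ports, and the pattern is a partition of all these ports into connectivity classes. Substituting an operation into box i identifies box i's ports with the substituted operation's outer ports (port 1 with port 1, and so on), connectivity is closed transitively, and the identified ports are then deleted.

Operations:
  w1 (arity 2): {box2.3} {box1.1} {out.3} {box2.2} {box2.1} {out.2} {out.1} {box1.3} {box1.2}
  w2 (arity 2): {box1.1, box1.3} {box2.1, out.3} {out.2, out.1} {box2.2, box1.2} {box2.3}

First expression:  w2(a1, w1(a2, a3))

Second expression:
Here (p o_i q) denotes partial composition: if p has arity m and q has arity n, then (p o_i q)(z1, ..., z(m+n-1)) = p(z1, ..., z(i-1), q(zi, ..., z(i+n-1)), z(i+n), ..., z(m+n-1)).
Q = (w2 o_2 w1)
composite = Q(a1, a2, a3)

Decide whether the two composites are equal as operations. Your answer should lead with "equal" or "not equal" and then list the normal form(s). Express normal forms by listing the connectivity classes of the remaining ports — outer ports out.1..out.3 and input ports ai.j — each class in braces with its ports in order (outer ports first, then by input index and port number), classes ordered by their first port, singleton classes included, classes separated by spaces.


equal; the common form is {out.1, out.2} {out.3} {a1.1, a1.3} {a1.2} {a2.1} {a2.2} {a2.3} {a3.1} {a3.2} {a3.3}

The first expression, normalized: {out.1, out.2} {out.3} {a1.1, a1.3} {a1.2} {a2.1} {a2.2} {a2.3} {a3.1} {a3.2} {a3.3}
The second expression, normalized: {out.1, out.2} {out.3} {a1.1, a1.3} {a1.2} {a2.1} {a2.2} {a2.3} {a3.1} {a3.2} {a3.3}
Same normal form: equal.


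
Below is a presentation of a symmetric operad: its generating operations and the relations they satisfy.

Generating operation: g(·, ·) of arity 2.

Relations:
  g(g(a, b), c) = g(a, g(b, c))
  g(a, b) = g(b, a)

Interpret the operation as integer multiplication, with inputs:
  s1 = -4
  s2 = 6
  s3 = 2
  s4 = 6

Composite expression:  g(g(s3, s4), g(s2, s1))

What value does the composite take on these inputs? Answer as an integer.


-288

g(s3, s4) = 12
g(s2, s1) = -24
g(g(s3, s4), g(s2, s1)) = -288


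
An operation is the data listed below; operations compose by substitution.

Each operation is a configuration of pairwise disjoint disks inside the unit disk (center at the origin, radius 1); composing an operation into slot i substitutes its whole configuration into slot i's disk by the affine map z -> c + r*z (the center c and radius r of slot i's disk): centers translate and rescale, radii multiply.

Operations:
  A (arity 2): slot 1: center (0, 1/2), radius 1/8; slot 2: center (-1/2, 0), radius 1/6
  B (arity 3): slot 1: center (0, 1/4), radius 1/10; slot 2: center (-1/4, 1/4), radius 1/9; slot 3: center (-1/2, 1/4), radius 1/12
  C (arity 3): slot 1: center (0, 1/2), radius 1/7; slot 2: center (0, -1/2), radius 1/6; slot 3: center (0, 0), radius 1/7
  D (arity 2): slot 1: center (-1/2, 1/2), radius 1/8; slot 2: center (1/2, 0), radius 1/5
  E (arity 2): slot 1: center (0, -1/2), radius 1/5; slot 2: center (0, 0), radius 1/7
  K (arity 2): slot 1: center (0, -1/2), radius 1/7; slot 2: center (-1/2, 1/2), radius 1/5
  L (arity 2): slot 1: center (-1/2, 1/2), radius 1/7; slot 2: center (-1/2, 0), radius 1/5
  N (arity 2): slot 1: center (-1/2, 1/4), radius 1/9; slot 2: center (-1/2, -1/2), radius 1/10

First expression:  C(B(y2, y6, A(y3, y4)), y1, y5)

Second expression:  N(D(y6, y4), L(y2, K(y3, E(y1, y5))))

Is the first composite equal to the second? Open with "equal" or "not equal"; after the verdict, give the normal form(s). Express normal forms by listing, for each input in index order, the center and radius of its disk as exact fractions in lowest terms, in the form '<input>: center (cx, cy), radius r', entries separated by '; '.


In normal form, the first expression is y1: center (0, -1/2), radius 1/6; y2: center (0, 15/28), radius 1/70; y3: center (-1/14, 13/24), radius 1/672; y4: center (-13/168, 15/28), radius 1/504; y5: center (0, 0), radius 1/7; y6: center (-1/28, 15/28), radius 1/63
In normal form, the second expression is y1: center (-14/25, -123/250), radius 1/1250; y2: center (-11/20, -9/20), radius 1/70; y3: center (-11/20, -51/100), radius 1/350; y4: center (-4/9, 1/4), radius 1/45; y5: center (-14/25, -49/100), radius 1/1750; y6: center (-5/9, 11/36), radius 1/72
The normal forms differ: not equal.

not equal — first y1: center (0, -1/2), radius 1/6; y2: center (0, 15/28), radius 1/70; y3: center (-1/14, 13/24), radius 1/672; y4: center (-13/168, 15/28), radius 1/504; y5: center (0, 0), radius 1/7; y6: center (-1/28, 15/28), radius 1/63, second y1: center (-14/25, -123/250), radius 1/1250; y2: center (-11/20, -9/20), radius 1/70; y3: center (-11/20, -51/100), radius 1/350; y4: center (-4/9, 1/4), radius 1/45; y5: center (-14/25, -49/100), radius 1/1750; y6: center (-5/9, 11/36), radius 1/72


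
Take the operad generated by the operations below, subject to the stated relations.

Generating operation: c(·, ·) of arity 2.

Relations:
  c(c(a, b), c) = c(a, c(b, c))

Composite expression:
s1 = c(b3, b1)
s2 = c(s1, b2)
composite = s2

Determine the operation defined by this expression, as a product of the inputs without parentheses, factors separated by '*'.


Every regrouping of c is equal, so read the b-inputs in written order.
c(b3, b1) linearizes to b3 * b1
c(c(b3, b1), b2) linearizes to b3 * b1 * b2

b3 * b1 * b2


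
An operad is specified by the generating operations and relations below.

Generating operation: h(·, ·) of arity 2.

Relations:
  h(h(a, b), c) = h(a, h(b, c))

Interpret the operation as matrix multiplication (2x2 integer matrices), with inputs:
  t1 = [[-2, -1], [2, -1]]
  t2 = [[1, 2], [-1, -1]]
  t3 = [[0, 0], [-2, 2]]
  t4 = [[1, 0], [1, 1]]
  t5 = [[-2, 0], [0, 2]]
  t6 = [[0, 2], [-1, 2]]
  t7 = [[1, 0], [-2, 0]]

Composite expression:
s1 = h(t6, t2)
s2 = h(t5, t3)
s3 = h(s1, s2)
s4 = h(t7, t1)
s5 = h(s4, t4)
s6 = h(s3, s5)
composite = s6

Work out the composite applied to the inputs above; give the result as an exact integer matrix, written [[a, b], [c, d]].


h(t6, t2) = [[-2, -2], [-3, -4]]
h(t5, t3) = [[0, 0], [-4, 4]]
h(h(t6, t2), h(t5, t3)) = [[8, -8], [16, -16]]
h(t7, t1) = [[-2, -1], [4, 2]]
h(h(t7, t1), t4) = [[-3, -1], [6, 2]]
h(h(h(t6, t2), h(t5, t3)), h(h(t7, t1), t4)) = [[-72, -24], [-144, -48]]

[[-72, -24], [-144, -48]]


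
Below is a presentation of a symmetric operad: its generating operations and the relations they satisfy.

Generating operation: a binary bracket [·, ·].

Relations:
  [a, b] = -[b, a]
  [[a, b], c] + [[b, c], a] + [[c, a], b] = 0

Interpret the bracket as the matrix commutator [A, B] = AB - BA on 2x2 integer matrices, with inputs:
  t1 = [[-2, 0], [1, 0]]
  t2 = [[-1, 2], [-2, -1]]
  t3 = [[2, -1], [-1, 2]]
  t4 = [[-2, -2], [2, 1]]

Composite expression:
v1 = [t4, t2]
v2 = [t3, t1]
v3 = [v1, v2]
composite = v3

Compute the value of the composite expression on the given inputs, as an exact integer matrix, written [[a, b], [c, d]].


[[-24, -12], [12, 24]]

[t4, t2] = [[0, -6], [-6, 0]]
[t3, t1] = [[-1, -2], [2, 1]]
[[t4, t2], [t3, t1]] = [[-24, -12], [12, 24]]


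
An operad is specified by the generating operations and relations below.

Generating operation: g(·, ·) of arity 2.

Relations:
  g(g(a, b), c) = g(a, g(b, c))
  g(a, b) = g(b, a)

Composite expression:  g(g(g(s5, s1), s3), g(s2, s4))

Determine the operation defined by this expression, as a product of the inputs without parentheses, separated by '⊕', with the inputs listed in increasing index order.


s1 ⊕ s2 ⊕ s3 ⊕ s4 ⊕ s5

Both nesting and order wash out for g; what remains is which s's occur.
g(s5, s1) flattens to s5 ⊕ s1
g(g(s5, s1), s3) flattens to s5 ⊕ s1 ⊕ s3
g(s2, s4) flattens to s2 ⊕ s4
g(g(g(s5, s1), s3), g(s2, s4)) flattens to s5 ⊕ s1 ⊕ s3 ⊕ s2 ⊕ s4
commutativity sorts the factors: s1 ⊕ s2 ⊕ s3 ⊕ s4 ⊕ s5


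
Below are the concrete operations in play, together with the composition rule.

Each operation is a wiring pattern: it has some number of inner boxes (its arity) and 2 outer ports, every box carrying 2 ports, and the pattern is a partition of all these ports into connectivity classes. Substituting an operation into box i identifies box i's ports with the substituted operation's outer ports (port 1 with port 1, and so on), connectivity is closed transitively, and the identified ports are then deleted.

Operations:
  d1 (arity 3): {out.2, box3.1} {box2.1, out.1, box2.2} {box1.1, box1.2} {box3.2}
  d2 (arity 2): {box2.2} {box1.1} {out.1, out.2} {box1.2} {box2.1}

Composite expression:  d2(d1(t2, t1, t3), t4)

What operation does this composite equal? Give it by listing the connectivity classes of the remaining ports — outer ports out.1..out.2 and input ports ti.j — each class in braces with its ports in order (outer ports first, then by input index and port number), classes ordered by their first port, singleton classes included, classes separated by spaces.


After gluing at d2, chains via deleted ports link the t-ports.
d1 over (t2, t1, t3) gives {out.1, t1.1, t1.2} {out.2, t3.1} {t2.1, t2.2} {t3.2}, out.j being that stage's outer ports
d2 over (t2, t1, t3, t4) gives {out.1, out.2} {t1.1, t1.2} {t2.1, t2.2} {t3.1} {t3.2} {t4.1} {t4.2}, out.j being that stage's outer ports

{out.1, out.2} {t1.1, t1.2} {t2.1, t2.2} {t3.1} {t3.2} {t4.1} {t4.2}


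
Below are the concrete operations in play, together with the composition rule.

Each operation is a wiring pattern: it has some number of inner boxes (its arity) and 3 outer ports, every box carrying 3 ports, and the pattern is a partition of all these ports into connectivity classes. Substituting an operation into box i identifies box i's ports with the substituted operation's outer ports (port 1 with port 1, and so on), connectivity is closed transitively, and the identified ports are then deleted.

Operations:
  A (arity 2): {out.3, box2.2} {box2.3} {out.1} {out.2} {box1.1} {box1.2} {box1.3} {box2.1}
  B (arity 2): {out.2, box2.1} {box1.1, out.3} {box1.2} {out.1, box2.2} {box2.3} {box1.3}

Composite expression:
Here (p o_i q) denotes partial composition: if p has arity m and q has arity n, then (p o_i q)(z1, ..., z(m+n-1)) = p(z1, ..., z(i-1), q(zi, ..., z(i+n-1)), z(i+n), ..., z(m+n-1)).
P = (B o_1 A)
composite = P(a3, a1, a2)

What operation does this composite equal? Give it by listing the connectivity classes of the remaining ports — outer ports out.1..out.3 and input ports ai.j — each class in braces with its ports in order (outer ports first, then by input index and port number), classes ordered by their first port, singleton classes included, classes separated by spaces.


{out.1, a2.2} {out.2, a2.1} {out.3} {a1.1} {a1.2} {a1.3} {a2.3} {a3.1} {a3.2} {a3.3}

Connectivity passes through glued B-boundaries; trace each wire chain.
stage A: inputs (a3, a1), connectivity {out.1} {out.2} {out.3, a1.2} {a1.1} {a1.3} {a3.1} {a3.2} {a3.3}, out.j its boundary
stage B: inputs (a3, a1, a2), connectivity {out.1, a2.2} {out.2, a2.1} {out.3} {a1.1} {a1.2} {a1.3} {a2.3} {a3.1} {a3.2} {a3.3}, out.j its boundary


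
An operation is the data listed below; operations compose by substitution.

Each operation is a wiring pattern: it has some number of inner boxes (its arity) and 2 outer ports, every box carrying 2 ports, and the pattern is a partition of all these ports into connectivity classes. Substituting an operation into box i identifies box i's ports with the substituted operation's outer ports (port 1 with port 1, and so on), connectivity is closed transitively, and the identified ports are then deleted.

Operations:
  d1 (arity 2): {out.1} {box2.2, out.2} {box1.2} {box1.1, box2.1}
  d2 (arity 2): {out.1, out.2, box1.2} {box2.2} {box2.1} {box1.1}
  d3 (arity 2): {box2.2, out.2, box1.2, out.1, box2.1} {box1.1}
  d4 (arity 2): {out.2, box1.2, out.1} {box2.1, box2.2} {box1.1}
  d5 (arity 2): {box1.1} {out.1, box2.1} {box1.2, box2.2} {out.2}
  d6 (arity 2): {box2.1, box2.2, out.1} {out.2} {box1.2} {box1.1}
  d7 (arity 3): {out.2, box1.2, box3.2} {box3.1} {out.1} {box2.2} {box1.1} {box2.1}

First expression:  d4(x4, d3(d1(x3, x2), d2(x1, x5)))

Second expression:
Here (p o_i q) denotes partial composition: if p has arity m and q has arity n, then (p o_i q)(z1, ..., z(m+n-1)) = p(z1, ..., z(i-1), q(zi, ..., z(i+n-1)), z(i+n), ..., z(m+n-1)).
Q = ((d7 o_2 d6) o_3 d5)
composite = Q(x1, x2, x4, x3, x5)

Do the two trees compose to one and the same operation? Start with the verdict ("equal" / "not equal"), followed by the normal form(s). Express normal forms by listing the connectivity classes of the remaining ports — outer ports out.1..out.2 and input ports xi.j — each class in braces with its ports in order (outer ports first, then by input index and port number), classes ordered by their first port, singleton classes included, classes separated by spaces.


not equal: they reduce to {out.1, out.2, x4.2} {x1.1} {x1.2, x2.2} {x2.1, x3.1} {x3.2} {x4.1} {x5.1} {x5.2} and {out.1} {out.2, x1.2, x5.2} {x1.1} {x2.1} {x2.2} {x3.1} {x3.2, x4.2} {x4.1} {x5.1}

Reducing the first expression gives {out.1, out.2, x4.2} {x1.1} {x1.2, x2.2} {x2.1, x3.1} {x3.2} {x4.1} {x5.1} {x5.2}
Reducing the second expression gives {out.1} {out.2, x1.2, x5.2} {x1.1} {x2.1} {x2.2} {x3.1} {x3.2, x4.2} {x4.1} {x5.1}
No match — not equal.


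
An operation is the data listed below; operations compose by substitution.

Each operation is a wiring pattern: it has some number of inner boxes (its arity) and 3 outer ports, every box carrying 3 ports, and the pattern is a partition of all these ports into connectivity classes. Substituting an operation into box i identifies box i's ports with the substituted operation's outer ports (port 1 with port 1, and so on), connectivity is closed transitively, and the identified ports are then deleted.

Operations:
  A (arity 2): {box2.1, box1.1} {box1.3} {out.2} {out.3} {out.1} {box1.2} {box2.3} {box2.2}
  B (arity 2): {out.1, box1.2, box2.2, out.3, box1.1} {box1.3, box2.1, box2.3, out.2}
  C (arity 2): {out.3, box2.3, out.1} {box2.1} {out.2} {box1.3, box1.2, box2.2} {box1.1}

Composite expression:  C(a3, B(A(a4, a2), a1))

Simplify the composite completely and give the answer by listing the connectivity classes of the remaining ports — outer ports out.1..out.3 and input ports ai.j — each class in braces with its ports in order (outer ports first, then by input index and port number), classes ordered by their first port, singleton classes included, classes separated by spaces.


Reachability decides: close wires over C-identified ports.
through A, on inputs (a4, a2): {out.1} {out.2} {out.3} {a2.1, a4.1} {a2.2} {a2.3} {a4.2} {a4.3} (out.j = stage outer ports)
through B, on inputs (a4, a2, a1): {out.1, out.3, a1.2} {out.2, a1.1, a1.3} {a2.1, a4.1} {a2.2} {a2.3} {a4.2} {a4.3} (out.j = stage outer ports)
through C, on inputs (a3, a4, a2, a1): {out.1, out.3, a1.2} {out.2} {a1.1, a1.3, a3.2, a3.3} {a2.1, a4.1} {a2.2} {a2.3} {a3.1} {a4.2} {a4.3} (out.j = stage outer ports)

{out.1, out.3, a1.2} {out.2} {a1.1, a1.3, a3.2, a3.3} {a2.1, a4.1} {a2.2} {a2.3} {a3.1} {a4.2} {a4.3}


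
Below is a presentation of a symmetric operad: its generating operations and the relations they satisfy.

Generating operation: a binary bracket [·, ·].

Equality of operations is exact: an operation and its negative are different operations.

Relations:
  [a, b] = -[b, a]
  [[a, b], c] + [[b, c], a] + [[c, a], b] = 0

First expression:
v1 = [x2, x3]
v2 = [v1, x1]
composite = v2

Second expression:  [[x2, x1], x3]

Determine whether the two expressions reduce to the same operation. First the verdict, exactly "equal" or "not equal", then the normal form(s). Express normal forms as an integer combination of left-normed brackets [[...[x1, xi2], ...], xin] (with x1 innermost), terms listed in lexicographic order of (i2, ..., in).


not equal; first: -[[x1, x2], x3] + [[x1, x3], x2]; second: -[[x1, x2], x3]


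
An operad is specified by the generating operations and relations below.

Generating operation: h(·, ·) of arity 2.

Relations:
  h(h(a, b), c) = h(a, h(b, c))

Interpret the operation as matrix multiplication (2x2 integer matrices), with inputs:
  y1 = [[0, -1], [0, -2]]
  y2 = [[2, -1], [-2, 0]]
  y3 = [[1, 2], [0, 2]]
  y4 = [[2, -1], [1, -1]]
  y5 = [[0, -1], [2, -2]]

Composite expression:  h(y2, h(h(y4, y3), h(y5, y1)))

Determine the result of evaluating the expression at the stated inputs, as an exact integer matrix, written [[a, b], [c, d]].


[[0, 14], [0, -16]]

h(y4, y3) = [[2, 2], [1, 0]]
h(y5, y1) = [[0, 2], [0, 2]]
h(h(y4, y3), h(y5, y1)) = [[0, 8], [0, 2]]
h(y2, h(h(y4, y3), h(y5, y1))) = [[0, 14], [0, -16]]


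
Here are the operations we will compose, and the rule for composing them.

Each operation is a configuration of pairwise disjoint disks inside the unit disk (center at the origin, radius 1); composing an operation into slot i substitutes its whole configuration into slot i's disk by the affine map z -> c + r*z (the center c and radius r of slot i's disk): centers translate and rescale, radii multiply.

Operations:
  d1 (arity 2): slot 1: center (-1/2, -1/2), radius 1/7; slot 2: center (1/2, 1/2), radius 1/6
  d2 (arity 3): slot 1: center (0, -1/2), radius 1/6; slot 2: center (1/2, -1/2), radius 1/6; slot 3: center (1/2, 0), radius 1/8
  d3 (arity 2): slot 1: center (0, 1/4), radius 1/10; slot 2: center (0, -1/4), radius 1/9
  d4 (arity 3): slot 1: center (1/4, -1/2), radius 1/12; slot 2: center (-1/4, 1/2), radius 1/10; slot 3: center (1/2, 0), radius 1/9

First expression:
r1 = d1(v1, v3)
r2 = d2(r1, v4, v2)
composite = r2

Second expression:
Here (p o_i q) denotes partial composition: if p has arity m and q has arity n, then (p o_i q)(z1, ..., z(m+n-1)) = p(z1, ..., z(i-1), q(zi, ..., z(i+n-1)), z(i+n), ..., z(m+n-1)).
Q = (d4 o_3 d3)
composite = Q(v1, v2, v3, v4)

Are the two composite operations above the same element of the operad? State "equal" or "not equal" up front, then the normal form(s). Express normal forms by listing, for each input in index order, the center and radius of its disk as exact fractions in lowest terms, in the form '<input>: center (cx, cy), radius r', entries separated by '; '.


not equal; the first gives v1: center (-1/12, -7/12), radius 1/42; v2: center (1/2, 0), radius 1/8; v3: center (1/12, -5/12), radius 1/36; v4: center (1/2, -1/2), radius 1/6 and the second v1: center (1/4, -1/2), radius 1/12; v2: center (-1/4, 1/2), radius 1/10; v3: center (1/2, 1/36), radius 1/90; v4: center (1/2, -1/36), radius 1/81

The first expression, normalized: v1: center (-1/12, -7/12), radius 1/42; v2: center (1/2, 0), radius 1/8; v3: center (1/12, -5/12), radius 1/36; v4: center (1/2, -1/2), radius 1/6
The second expression, normalized: v1: center (1/4, -1/2), radius 1/12; v2: center (-1/4, 1/2), radius 1/10; v3: center (1/2, 1/36), radius 1/90; v4: center (1/2, -1/36), radius 1/81
The normal forms differ: not equal.


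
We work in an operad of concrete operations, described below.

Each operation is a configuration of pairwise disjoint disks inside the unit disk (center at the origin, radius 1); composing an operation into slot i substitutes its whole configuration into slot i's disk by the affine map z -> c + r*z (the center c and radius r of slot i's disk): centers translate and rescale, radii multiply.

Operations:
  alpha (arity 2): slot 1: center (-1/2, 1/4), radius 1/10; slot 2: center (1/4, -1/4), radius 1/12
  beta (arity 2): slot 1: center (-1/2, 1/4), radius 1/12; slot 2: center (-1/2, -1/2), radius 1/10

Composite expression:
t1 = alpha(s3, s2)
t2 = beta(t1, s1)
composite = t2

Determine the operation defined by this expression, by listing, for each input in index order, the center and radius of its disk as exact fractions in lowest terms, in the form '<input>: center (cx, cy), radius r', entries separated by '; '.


s1: center (-1/2, -1/2), radius 1/10; s2: center (-23/48, 11/48), radius 1/144; s3: center (-13/24, 13/48), radius 1/120

Nesting under beta composes maps z -> c + r*z down each s-path.
s3 passes through 2 substitutions, ending at center (-13/24, 13/48), radius 1/120
s2 passes through 2 substitutions, ending at center (-23/48, 11/48), radius 1/144
s1 passes through 1 substitution, ending at center (-1/2, -1/2), radius 1/10


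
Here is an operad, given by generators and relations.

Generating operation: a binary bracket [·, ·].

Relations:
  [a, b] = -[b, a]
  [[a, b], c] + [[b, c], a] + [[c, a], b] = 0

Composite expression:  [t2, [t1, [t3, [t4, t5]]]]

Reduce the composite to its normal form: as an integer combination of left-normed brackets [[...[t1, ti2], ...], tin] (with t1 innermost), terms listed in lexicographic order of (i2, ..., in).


-[[[[t1, t3], t4], t5], t2] + [[[[t1, t3], t5], t4], t2] + [[[[t1, t4], t5], t3], t2] - [[[[t1, t5], t4], t3], t2]

Left-normed coefficients sit on the t1-initial expansion words.
Composite bracket: [t2, [t1, [t3, [t4, t5]]]]
Under [a, b] = ab - ba we get 16 signed associative words (2^4 = 16).
The t1-initial words carry the normal form:
  t1t3t4t5t2 (sign -1) contributes -[[[[t1, t3], t4], t5], t2]
  t1t3t5t4t2 (sign +1) contributes +[[[[t1, t3], t5], t4], t2]
  t1t4t5t3t2 (sign +1) contributes +[[[[t1, t4], t5], t3], t2]
  t1t5t4t3t2 (sign -1) contributes -[[[[t1, t5], t4], t3], t2]


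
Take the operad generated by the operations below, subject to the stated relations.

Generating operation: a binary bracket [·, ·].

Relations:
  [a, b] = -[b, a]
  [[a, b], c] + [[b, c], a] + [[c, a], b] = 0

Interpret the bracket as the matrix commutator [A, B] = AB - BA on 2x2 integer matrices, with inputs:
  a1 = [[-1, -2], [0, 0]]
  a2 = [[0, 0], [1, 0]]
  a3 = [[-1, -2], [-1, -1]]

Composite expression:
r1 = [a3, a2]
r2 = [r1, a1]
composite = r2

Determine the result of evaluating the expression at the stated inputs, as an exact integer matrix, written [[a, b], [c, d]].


[[0, 8], [0, 0]]

[a3, a2] = [[-2, 0], [0, 2]]
[[a3, a2], a1] = [[0, 8], [0, 0]]


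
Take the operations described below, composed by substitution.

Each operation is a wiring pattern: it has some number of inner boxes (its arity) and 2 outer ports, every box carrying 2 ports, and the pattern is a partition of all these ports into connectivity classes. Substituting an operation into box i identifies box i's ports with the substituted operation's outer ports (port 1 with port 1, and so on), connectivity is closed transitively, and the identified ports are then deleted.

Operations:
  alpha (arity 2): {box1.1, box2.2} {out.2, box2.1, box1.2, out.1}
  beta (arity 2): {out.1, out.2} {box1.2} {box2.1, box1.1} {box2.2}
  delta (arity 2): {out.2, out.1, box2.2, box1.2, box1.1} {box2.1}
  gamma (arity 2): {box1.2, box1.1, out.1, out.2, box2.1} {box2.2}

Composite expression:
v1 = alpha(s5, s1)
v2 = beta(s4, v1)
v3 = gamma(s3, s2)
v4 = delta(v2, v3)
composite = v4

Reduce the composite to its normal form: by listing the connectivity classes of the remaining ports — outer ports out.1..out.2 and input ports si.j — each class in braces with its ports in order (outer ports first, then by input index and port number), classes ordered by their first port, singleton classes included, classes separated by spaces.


{out.1, out.2, s2.1, s3.1, s3.2} {s1.1, s4.1, s5.2} {s1.2, s5.1} {s2.2} {s4.2}

After gluing at delta, chains via deleted ports link the s-ports.
alpha over (s5, s1) gives {out.1, out.2, s1.1, s5.2} {s1.2, s5.1}, out.j being that stage's outer ports
beta over (s4, s5, s1) gives {out.1, out.2} {s1.1, s4.1, s5.2} {s1.2, s5.1} {s4.2}, out.j being that stage's outer ports
gamma over (s3, s2) gives {out.1, out.2, s2.1, s3.1, s3.2} {s2.2}, out.j being that stage's outer ports
delta over (s4, s5, s1, s3, s2) gives {out.1, out.2, s2.1, s3.1, s3.2} {s1.1, s4.1, s5.2} {s1.2, s5.1} {s2.2} {s4.2}, out.j being that stage's outer ports


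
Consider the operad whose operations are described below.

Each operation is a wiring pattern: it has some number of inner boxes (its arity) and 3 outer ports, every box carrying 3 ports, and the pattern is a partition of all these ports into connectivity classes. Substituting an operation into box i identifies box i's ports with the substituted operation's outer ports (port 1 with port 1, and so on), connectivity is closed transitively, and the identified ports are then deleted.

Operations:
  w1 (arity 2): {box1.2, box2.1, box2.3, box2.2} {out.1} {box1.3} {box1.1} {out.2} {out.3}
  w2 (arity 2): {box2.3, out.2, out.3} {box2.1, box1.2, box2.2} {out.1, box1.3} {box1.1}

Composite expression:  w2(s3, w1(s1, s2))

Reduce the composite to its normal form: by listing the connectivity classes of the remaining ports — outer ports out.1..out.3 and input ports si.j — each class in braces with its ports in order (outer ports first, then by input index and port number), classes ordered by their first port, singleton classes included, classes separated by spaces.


{out.1, s3.3} {out.2, out.3} {s1.1} {s1.2, s2.1, s2.2, s2.3} {s1.3} {s3.1} {s3.2}

Substituting into w2 glues patterns; closure does the rest.
composing w1 on (s1, s2), with out.j its own outer ports: {out.1} {out.2} {out.3} {s1.1} {s1.2, s2.1, s2.2, s2.3} {s1.3}
composing w2 on (s3, s1, s2), with out.j its own outer ports: {out.1, s3.3} {out.2, out.3} {s1.1} {s1.2, s2.1, s2.2, s2.3} {s1.3} {s3.1} {s3.2}


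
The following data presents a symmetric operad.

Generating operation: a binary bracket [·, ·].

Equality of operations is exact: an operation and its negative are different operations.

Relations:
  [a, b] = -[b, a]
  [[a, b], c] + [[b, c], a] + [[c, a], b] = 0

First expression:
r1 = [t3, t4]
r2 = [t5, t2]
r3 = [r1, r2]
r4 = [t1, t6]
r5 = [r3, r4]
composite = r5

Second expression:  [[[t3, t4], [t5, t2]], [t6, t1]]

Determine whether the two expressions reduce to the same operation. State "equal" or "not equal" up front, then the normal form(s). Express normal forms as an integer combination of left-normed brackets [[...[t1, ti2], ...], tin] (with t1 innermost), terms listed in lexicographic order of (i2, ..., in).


not equal: they reduce to -[[[[[t1, t6], t2], t5], t3], t4] + [[[[[t1, t6], t2], t5], t4], t3] + [[[[[t1, t6], t3], t4], t2], t5] - [[[[[t1, t6], t3], t4], t5], t2] - [[[[[t1, t6], t4], t3], t2], t5] + [[[[[t1, t6], t4], t3], t5], t2] + [[[[[t1, t6], t5], t2], t3], t4] - [[[[[t1, t6], t5], t2], t4], t3] and [[[[[t1, t6], t2], t5], t3], t4] - [[[[[t1, t6], t2], t5], t4], t3] - [[[[[t1, t6], t3], t4], t2], t5] + [[[[[t1, t6], t3], t4], t5], t2] + [[[[[t1, t6], t4], t3], t2], t5] - [[[[[t1, t6], t4], t3], t5], t2] - [[[[[t1, t6], t5], t2], t3], t4] + [[[[[t1, t6], t5], t2], t4], t3]

The first expression reduces to -[[[[[t1, t6], t2], t5], t3], t4] + [[[[[t1, t6], t2], t5], t4], t3] + [[[[[t1, t6], t3], t4], t2], t5] - [[[[[t1, t6], t3], t4], t5], t2] - [[[[[t1, t6], t4], t3], t2], t5] + [[[[[t1, t6], t4], t3], t5], t2] + [[[[[t1, t6], t5], t2], t3], t4] - [[[[[t1, t6], t5], t2], t4], t3]
The second expression reduces to [[[[[t1, t6], t2], t5], t3], t4] - [[[[[t1, t6], t2], t5], t4], t3] - [[[[[t1, t6], t3], t4], t2], t5] + [[[[[t1, t6], t3], t4], t5], t2] + [[[[[t1, t6], t4], t3], t2], t5] - [[[[[t1, t6], t4], t3], t5], t2] - [[[[[t1, t6], t5], t2], t3], t4] + [[[[[t1, t6], t5], t2], t4], t3]
Distinct normal forms: not equal.


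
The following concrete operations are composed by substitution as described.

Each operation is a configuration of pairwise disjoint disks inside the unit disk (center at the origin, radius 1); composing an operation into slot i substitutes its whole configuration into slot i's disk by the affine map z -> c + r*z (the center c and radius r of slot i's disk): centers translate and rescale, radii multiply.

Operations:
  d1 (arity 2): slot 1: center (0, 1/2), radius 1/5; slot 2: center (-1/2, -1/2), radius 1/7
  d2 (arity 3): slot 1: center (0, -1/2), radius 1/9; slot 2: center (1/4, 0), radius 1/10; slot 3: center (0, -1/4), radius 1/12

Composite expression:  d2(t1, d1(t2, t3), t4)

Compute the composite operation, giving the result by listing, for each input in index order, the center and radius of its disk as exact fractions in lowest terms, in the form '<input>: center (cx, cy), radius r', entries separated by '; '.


t1: center (0, -1/2), radius 1/9; t2: center (1/4, 1/20), radius 1/50; t3: center (1/5, -1/20), radius 1/70; t4: center (0, -1/4), radius 1/12

Follow each t-input down from d2: c' goes to c + r*c', radius to r*r'.
for t1, the 1-step affine chain lands on center (0, -1/2), radius 1/9
for t2, the 2-step affine chain lands on center (1/4, 1/20), radius 1/50
for t3, the 2-step affine chain lands on center (1/5, -1/20), radius 1/70
for t4, the 1-step affine chain lands on center (0, -1/4), radius 1/12


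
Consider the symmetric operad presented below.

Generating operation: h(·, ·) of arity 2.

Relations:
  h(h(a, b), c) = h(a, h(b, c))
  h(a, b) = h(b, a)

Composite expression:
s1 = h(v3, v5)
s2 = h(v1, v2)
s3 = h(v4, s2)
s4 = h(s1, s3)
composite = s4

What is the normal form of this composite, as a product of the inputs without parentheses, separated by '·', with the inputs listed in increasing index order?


v1 · v2 · v3 · v4 · v5

With h associative and commutative, the v-input set is all that matters.
h(v3, v5) reduces to v3 · v5
h(v1, v2) reduces to v1 · v2
h(v4, h(v1, v2)) reduces to v4 · v1 · v2
h(h(v3, v5), h(v4, h(v1, v2))) reduces to v3 · v5 · v4 · v1 · v2
commutativity sorts the factors: v1 · v2 · v3 · v4 · v5
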